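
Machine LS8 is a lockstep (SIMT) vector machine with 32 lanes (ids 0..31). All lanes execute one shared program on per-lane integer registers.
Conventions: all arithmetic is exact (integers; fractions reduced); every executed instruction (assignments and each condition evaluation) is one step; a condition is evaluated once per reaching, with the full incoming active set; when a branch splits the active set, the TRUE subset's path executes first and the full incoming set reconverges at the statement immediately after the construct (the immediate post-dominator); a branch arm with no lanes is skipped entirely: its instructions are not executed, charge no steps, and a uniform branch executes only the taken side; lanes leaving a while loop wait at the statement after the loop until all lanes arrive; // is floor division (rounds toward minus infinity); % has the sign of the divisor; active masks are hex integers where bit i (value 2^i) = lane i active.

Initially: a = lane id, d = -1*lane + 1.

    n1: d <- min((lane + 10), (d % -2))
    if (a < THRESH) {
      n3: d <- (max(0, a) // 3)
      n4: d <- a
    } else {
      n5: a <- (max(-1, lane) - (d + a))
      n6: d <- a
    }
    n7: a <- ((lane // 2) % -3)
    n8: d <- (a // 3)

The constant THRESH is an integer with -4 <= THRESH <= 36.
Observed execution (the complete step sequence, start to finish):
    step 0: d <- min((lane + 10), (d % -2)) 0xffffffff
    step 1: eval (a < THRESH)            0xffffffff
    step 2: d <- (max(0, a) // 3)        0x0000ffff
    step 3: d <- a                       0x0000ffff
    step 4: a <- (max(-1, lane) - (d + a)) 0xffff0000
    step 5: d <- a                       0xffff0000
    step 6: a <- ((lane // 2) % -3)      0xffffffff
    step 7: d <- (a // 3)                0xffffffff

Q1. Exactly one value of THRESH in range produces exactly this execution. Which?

Answer: THRESH = 16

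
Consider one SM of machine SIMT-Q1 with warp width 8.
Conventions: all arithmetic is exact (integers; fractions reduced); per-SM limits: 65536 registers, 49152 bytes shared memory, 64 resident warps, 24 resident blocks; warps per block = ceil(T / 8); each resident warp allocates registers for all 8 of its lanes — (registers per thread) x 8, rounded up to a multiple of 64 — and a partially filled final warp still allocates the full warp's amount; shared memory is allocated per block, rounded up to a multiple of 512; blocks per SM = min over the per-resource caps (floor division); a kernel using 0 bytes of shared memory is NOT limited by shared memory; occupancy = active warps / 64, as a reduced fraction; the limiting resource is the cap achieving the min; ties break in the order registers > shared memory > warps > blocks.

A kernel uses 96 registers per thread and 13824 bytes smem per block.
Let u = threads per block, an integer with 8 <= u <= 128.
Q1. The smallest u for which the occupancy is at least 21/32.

Answer: u = 105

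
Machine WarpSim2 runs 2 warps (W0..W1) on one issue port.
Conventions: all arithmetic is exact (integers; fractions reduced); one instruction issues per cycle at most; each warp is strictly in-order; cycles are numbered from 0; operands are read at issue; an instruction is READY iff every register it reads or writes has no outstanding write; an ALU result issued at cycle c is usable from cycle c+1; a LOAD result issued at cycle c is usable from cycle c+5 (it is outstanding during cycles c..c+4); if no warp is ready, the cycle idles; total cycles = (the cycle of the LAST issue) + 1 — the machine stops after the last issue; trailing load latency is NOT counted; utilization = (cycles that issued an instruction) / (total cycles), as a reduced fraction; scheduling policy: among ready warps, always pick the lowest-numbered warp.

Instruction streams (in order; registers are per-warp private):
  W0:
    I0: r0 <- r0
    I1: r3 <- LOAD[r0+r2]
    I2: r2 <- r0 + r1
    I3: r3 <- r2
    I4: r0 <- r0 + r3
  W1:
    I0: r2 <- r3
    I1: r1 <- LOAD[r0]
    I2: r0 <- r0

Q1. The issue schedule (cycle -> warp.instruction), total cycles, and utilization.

cycle 0: W0.I0
cycle 1: W0.I1
cycle 2: W0.I2
cycle 3: W1.I0
cycle 4: W1.I1
cycle 5: W1.I2
cycle 6: W0.I3
cycle 7: W0.I4

Answer: 8 cycles, utilization 1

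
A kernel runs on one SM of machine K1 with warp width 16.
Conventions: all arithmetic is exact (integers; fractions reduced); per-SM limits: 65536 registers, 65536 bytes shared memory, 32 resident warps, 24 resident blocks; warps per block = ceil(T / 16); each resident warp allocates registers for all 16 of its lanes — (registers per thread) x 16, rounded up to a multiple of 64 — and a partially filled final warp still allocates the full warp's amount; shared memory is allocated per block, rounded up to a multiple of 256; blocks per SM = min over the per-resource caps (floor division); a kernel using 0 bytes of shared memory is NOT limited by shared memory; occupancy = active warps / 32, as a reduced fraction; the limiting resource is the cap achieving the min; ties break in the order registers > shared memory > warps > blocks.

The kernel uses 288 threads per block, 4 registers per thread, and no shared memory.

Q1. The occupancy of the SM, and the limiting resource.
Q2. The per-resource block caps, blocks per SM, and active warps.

Answer: occupancy 9/16, limited by warps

registers: 56 blocks
shared memory: no limit (kernel uses none)
warps: 1 block
blocks: 24 blocks

Answer: 1 block, 18 active warps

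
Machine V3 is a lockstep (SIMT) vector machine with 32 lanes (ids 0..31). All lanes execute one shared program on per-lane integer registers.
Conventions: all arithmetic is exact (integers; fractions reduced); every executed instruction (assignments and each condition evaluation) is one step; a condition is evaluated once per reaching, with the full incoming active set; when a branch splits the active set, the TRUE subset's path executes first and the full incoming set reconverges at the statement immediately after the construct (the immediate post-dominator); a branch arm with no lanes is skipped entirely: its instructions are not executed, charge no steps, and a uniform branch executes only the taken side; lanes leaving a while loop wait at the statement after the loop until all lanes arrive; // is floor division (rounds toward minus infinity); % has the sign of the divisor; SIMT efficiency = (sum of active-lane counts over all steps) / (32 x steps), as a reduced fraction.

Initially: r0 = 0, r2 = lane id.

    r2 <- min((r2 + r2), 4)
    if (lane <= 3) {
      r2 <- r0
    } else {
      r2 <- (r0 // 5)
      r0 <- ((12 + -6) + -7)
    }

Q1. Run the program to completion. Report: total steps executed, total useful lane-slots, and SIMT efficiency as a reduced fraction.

Answer: 5 steps, 124 useful, 31/40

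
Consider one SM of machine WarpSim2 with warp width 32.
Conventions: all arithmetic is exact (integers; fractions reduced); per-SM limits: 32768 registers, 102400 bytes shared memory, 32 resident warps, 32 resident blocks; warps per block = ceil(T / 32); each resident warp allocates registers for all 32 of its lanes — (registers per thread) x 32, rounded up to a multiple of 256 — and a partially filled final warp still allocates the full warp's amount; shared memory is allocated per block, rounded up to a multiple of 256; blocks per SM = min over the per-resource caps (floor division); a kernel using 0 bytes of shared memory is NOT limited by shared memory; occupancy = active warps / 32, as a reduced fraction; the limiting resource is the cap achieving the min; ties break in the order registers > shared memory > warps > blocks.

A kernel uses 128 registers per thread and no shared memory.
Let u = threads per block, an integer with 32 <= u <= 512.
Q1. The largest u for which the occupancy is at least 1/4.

Answer: u = 256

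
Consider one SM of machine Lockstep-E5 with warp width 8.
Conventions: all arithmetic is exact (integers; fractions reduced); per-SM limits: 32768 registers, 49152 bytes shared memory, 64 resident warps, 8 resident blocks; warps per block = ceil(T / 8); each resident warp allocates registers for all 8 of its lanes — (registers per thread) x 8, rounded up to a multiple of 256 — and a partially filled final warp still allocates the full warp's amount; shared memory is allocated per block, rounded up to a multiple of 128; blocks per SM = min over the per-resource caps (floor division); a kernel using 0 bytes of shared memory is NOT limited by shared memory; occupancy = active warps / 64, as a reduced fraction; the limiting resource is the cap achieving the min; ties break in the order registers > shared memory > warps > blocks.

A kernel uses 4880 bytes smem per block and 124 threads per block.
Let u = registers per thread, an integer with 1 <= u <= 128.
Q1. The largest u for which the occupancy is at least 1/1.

Answer: u = 64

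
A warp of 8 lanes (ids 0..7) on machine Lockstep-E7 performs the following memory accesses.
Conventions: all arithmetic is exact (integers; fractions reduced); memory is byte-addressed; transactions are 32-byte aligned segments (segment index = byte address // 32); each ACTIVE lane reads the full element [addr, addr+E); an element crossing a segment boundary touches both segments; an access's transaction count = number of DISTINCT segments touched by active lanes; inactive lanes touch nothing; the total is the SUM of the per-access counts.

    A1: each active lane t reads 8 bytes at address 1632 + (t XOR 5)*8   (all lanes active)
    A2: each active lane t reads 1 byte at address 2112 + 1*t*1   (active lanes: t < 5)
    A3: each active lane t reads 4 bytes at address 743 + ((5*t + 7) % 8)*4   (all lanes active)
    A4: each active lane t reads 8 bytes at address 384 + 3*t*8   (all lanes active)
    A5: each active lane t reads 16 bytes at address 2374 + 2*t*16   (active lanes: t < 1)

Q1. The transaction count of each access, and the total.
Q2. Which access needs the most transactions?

A1: 2 transactions
A2: 1 transaction
A3: 2 transactions
A4: 6 transactions
A5: 1 transaction

Answer: 2,1,2,6,1; total 12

Answer: A4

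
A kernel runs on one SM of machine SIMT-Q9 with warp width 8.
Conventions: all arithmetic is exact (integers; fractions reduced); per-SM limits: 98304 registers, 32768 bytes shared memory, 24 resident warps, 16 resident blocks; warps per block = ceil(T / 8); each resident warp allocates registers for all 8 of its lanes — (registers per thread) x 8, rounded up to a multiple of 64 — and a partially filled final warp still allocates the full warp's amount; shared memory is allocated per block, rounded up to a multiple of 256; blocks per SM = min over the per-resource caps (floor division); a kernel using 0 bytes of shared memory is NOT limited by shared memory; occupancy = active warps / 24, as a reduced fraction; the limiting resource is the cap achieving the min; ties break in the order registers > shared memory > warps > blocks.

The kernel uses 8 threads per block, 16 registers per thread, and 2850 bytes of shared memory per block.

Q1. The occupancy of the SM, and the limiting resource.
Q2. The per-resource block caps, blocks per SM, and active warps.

Answer: occupancy 5/12, limited by shared memory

registers: 768 blocks
shared memory: 10 blocks
warps: 24 blocks
blocks: 16 blocks

Answer: 10 blocks, 10 active warps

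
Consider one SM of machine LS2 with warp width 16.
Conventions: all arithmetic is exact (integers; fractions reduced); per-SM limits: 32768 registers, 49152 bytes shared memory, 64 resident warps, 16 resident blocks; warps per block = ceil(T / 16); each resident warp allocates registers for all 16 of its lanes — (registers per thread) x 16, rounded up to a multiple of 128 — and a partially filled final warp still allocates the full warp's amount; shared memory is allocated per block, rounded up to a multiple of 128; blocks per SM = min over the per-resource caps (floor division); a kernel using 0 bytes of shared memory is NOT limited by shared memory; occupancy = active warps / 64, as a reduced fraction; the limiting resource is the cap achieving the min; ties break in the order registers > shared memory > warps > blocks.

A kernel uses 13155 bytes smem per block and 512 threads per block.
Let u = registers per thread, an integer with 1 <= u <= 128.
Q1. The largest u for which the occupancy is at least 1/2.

Answer: u = 64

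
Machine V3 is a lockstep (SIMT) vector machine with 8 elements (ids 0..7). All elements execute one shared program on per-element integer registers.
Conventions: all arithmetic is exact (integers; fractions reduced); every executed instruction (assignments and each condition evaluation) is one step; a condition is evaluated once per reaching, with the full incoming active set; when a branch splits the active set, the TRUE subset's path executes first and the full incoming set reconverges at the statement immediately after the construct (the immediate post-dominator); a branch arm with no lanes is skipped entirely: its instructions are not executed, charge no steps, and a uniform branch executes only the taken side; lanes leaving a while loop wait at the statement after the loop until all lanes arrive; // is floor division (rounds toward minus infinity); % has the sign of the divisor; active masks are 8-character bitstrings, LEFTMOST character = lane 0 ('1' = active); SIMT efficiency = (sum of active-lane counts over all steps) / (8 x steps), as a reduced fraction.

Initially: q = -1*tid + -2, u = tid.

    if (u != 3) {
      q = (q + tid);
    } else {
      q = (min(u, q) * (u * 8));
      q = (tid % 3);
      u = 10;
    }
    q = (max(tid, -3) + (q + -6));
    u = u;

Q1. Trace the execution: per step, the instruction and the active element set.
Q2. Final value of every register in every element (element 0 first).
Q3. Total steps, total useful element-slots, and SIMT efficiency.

step 0: eval (u != 3)                11111111
step 1: q <- (q + tid)               11101111
step 2: q <- (min(u, q) * (u * 8))   00010000
step 3: q <- (tid % 3)               00010000
step 4: u <- 10                      00010000
step 5: q <- (max(tid, -3) + (q + -6)) 11111111
step 6: u <- u                       11111111

Answer: 7 steps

q: -8,-7,-6,-3,-4,-3,-2,-1
u: 0,1,2,10,4,5,6,7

steps = 7; useful = 34; efficiency = 34/56 = 17/28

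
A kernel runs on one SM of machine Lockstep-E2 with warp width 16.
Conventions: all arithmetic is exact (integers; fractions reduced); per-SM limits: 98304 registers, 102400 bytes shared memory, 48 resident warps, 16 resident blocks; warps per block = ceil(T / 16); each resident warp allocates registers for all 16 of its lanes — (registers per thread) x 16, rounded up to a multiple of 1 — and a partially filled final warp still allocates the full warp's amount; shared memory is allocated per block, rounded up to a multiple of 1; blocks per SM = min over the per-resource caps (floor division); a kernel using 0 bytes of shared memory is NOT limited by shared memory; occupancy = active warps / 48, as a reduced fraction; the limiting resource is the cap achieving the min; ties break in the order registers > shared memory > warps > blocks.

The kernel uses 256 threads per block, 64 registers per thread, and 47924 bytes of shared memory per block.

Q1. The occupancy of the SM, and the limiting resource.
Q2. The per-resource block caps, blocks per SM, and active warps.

Answer: occupancy 2/3, limited by shared memory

registers: 6 blocks
shared memory: 2 blocks
warps: 3 blocks
blocks: 16 blocks

Answer: 2 blocks, 32 active warps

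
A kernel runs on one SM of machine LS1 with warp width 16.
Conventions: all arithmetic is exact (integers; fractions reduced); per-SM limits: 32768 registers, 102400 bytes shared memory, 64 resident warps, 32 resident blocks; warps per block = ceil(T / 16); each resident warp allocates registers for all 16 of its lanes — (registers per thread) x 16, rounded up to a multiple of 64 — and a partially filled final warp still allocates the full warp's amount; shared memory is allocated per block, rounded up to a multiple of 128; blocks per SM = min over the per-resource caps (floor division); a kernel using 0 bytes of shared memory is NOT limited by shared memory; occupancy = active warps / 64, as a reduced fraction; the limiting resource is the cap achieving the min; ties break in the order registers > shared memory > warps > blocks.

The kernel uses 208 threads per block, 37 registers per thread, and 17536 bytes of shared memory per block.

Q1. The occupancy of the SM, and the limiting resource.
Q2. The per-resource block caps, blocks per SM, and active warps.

Answer: occupancy 39/64, limited by registers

registers: 3 blocks
shared memory: 5 blocks
warps: 4 blocks
blocks: 32 blocks

Answer: 3 blocks, 39 active warps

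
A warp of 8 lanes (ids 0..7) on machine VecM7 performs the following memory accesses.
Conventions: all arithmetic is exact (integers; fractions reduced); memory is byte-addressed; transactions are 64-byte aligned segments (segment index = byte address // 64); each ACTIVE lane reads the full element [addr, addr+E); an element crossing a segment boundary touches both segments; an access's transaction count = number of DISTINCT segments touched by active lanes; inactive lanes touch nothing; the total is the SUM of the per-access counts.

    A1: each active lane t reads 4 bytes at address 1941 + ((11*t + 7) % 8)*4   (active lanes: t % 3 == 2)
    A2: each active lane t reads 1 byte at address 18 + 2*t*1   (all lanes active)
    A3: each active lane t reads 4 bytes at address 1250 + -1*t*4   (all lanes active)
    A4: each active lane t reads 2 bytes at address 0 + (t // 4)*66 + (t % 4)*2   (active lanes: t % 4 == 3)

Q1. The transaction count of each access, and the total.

A1: 1 transaction
A2: 1 transaction
A3: 1 transaction
A4: 2 transactions

Answer: 1,1,1,2; total 5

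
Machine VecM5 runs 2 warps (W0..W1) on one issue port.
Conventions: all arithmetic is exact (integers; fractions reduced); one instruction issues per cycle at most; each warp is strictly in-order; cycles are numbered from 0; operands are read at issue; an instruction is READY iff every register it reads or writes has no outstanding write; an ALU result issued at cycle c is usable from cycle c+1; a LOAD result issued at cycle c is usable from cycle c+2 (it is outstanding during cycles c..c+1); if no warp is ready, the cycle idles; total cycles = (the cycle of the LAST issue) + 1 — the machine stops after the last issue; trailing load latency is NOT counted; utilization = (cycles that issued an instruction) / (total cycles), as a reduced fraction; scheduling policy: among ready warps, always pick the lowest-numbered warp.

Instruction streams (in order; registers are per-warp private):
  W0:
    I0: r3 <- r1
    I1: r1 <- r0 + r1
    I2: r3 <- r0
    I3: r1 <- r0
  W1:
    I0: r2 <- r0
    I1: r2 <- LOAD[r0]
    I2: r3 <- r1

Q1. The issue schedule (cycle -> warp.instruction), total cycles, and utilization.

cycle 0: W0.I0
cycle 1: W0.I1
cycle 2: W0.I2
cycle 3: W0.I3
cycle 4: W1.I0
cycle 5: W1.I1
cycle 6: W1.I2

Answer: 7 cycles, utilization 1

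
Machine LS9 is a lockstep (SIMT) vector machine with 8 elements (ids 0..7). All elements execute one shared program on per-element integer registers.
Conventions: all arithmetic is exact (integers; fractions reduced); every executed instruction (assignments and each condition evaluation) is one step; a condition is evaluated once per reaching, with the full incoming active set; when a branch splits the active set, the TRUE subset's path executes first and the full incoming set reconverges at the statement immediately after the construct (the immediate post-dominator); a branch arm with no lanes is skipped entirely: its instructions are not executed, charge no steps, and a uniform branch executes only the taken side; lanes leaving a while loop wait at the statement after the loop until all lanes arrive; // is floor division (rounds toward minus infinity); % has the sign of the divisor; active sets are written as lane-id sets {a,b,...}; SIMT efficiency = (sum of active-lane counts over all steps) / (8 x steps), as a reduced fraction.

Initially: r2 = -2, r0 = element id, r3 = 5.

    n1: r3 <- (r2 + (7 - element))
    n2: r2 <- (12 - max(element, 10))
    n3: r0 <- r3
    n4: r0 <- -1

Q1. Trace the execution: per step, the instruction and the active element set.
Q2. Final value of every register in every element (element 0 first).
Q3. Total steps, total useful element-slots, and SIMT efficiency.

step 0: r3 <- (r2 + (7 - element))   {0,1,2,3,4,5,6,7}
step 1: r2 <- (12 - max(element, 10)) {0,1,2,3,4,5,6,7}
step 2: r0 <- r3                     {0,1,2,3,4,5,6,7}
step 3: r0 <- -1                     {0,1,2,3,4,5,6,7}

Answer: 4 steps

r2: 2,2,2,2,2,2,2,2
r0: -1,-1,-1,-1,-1,-1,-1,-1
r3: 5,4,3,2,1,0,-1,-2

steps = 4; useful = 32; efficiency = 32/32 = 1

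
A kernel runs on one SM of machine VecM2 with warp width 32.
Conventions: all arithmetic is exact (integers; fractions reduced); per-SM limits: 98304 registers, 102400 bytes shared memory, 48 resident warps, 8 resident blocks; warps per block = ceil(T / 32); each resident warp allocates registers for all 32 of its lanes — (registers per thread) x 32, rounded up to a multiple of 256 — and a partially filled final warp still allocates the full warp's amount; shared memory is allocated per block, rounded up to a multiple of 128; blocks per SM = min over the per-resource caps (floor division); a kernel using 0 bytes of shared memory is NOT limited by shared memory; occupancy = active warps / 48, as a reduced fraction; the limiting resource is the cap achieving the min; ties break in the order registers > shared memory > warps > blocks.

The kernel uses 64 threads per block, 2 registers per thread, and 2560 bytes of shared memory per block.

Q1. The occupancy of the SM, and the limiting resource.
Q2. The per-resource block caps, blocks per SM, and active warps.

Answer: occupancy 1/3, limited by blocks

registers: 192 blocks
shared memory: 40 blocks
warps: 24 blocks
blocks: 8 blocks

Answer: 8 blocks, 16 active warps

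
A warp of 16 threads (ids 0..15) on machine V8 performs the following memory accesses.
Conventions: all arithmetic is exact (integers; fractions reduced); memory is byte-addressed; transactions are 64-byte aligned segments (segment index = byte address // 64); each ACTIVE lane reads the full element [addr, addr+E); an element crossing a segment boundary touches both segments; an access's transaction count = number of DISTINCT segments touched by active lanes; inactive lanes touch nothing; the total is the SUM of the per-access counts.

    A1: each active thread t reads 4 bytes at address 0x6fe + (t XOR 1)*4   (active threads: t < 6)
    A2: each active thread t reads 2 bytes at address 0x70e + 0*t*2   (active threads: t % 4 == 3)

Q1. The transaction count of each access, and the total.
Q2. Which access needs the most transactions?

A1: 2 transactions
A2: 1 transaction

Answer: 2,1; total 3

Answer: A1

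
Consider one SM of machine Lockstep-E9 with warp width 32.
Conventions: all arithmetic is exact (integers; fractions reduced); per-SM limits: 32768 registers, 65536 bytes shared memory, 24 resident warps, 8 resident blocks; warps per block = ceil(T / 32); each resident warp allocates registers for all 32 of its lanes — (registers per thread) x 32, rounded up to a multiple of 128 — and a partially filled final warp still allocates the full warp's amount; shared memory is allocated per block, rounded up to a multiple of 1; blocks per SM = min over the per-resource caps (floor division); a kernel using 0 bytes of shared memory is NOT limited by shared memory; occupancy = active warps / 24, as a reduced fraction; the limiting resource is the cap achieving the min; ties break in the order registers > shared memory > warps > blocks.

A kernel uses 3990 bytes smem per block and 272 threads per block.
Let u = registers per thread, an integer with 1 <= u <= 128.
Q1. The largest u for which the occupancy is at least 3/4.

Answer: u = 56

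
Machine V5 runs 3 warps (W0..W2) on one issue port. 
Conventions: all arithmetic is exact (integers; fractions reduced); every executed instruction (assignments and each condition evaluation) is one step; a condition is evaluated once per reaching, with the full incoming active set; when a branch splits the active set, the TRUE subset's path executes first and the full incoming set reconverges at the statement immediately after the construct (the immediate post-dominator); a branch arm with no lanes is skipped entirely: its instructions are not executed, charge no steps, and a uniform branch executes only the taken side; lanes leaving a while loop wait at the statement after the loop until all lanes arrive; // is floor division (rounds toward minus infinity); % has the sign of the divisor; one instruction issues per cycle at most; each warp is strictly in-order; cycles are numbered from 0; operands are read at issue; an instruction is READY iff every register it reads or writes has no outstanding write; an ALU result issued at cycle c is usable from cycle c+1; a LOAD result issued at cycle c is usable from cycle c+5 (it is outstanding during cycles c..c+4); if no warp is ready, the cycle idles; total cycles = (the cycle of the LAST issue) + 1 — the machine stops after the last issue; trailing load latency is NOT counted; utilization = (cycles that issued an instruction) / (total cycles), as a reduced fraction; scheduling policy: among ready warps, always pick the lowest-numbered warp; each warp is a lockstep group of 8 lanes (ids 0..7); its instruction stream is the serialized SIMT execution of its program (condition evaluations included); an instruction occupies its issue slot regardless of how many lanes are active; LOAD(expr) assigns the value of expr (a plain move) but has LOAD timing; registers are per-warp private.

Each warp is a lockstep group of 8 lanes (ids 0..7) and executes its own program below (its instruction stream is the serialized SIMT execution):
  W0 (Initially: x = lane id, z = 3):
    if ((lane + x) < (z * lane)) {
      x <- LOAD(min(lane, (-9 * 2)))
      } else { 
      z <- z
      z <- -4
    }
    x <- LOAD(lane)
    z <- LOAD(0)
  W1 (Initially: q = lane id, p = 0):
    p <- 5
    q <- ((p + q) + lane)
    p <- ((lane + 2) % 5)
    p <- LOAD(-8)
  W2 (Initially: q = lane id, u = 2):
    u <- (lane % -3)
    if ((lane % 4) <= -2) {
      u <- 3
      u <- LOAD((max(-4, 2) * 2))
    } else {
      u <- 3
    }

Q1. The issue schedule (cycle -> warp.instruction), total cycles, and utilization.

cycle 0: W0.I0
cycle 1: W0.I1
cycle 2: W0.I2
cycle 3: W0.I3
cycle 4: W1.I0
cycle 5: W1.I1
cycle 6: W0.I4
cycle 7: W0.I5
cycle 8: W1.I2
cycle 9: W1.I3
cycle 10: W2.I0
cycle 11: W2.I1
cycle 12: W2.I2

Answer: 13 cycles, utilization 1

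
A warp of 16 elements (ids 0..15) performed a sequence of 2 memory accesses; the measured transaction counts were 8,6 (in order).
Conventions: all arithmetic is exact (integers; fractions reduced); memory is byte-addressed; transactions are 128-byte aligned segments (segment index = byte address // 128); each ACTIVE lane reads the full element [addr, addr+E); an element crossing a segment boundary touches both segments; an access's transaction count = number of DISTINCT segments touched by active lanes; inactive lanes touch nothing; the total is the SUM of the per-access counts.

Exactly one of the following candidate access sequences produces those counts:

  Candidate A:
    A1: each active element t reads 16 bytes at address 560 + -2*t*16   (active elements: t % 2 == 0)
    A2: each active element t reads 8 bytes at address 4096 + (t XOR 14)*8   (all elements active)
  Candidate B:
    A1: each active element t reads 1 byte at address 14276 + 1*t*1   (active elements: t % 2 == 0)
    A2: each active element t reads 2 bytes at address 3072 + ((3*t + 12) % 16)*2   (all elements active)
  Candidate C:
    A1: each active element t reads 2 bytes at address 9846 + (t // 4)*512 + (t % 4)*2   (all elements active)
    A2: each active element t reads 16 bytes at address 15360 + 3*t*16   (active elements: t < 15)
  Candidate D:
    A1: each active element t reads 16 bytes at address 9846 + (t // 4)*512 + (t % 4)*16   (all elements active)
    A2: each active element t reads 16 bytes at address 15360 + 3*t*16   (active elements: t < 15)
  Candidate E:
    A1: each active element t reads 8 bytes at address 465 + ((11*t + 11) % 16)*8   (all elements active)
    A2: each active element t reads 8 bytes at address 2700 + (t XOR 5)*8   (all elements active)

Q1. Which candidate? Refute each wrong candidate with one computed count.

A: A1 gives 5 transactions, not 8
B: A1 gives 1 transaction, not 8
C: A1 gives 4 transactions, not 8
E: A1 gives 2 transactions, not 8
D: all counts match (8,6)

Answer: D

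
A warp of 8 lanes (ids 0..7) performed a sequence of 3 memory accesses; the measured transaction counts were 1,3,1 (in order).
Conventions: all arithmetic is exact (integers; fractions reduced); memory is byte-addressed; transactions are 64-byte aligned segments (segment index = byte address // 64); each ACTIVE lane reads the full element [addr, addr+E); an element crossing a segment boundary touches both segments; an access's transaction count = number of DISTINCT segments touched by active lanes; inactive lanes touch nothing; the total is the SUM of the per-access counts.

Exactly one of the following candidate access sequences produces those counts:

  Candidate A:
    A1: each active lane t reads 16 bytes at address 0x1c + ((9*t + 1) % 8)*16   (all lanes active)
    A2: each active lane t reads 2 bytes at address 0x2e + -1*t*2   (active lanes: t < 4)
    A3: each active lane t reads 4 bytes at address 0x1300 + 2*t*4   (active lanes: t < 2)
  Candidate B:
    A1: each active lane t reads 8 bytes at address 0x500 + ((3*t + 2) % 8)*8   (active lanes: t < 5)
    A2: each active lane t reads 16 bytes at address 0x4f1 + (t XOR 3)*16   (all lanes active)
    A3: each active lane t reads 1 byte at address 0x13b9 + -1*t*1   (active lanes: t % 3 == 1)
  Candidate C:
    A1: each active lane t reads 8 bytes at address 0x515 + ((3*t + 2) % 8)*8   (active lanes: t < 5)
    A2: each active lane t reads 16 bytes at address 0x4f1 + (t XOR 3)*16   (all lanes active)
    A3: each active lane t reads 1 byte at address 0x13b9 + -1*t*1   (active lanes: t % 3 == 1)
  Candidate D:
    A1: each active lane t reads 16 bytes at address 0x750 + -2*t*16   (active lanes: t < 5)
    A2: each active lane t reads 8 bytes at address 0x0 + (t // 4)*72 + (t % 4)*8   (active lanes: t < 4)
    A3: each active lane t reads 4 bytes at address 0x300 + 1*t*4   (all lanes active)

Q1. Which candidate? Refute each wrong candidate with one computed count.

A: A1 gives 3 transactions, not 1
C: A1 gives 2 transactions, not 1
D: A1 gives 3 transactions, not 1
B: all counts match (1,3,1)

Answer: B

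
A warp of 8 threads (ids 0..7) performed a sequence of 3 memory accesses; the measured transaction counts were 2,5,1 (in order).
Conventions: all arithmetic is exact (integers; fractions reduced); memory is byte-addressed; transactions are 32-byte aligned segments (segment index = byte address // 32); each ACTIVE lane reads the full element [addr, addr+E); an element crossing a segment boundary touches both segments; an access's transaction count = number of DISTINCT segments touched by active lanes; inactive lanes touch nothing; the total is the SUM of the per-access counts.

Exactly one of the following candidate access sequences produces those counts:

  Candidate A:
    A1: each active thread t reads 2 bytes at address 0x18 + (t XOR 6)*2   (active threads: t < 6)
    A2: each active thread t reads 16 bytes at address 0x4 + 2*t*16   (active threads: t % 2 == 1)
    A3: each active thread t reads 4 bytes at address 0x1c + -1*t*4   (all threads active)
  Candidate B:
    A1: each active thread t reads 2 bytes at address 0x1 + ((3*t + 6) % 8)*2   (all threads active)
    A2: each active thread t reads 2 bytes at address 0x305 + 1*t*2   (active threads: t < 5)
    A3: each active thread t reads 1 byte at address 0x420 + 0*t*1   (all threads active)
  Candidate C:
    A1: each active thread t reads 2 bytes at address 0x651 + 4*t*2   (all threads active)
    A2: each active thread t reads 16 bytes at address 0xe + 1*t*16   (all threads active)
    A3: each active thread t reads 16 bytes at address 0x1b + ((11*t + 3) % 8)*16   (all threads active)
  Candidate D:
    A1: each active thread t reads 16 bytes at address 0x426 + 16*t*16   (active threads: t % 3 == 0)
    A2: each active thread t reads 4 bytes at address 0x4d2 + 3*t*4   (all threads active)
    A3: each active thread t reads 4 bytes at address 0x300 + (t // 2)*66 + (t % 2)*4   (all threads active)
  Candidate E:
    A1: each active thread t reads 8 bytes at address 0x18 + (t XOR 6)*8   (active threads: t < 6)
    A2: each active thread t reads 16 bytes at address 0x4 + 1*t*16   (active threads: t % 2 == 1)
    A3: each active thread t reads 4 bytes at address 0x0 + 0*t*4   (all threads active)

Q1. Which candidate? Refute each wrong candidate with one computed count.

A: A2 gives 4 transactions, not 5
B: A1 gives 1 transaction, not 2
C: A1 gives 3 transactions, not 2
D: A1 gives 3 transactions, not 2
E: all counts match (2,5,1)

Answer: E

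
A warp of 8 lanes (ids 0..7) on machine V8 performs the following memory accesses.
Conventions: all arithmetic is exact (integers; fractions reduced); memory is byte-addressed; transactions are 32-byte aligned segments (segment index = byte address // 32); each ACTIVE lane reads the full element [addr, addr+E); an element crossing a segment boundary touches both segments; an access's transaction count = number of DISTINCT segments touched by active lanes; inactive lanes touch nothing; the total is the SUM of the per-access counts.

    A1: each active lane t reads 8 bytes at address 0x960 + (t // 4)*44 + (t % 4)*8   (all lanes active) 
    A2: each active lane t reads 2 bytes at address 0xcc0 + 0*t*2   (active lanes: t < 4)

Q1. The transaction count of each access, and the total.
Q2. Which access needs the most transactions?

A1: 3 transactions
A2: 1 transaction

Answer: 3,1; total 4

Answer: A1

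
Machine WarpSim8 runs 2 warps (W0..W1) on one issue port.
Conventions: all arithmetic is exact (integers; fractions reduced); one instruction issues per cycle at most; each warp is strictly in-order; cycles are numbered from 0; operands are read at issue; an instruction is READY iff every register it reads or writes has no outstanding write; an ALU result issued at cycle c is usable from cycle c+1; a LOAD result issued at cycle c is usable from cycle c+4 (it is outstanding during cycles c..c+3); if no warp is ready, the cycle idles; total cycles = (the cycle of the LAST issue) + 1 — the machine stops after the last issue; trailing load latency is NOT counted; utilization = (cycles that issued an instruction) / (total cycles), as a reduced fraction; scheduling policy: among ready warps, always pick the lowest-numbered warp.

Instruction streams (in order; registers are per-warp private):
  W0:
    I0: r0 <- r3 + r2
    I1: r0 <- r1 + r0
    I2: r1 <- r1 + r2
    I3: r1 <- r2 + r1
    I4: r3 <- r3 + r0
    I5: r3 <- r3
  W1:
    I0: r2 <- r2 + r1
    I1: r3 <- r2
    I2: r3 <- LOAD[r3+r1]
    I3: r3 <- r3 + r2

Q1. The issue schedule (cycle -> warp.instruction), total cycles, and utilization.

cycle 0: W0.I0
cycle 1: W0.I1
cycle 2: W0.I2
cycle 3: W0.I3
cycle 4: W0.I4
cycle 5: W0.I5
cycle 6: W1.I0
cycle 7: W1.I1
cycle 8: W1.I2
cycle 9: idle
cycle 10: idle
cycle 11: idle
cycle 12: W1.I3

Answer: 13 cycles, utilization 10/13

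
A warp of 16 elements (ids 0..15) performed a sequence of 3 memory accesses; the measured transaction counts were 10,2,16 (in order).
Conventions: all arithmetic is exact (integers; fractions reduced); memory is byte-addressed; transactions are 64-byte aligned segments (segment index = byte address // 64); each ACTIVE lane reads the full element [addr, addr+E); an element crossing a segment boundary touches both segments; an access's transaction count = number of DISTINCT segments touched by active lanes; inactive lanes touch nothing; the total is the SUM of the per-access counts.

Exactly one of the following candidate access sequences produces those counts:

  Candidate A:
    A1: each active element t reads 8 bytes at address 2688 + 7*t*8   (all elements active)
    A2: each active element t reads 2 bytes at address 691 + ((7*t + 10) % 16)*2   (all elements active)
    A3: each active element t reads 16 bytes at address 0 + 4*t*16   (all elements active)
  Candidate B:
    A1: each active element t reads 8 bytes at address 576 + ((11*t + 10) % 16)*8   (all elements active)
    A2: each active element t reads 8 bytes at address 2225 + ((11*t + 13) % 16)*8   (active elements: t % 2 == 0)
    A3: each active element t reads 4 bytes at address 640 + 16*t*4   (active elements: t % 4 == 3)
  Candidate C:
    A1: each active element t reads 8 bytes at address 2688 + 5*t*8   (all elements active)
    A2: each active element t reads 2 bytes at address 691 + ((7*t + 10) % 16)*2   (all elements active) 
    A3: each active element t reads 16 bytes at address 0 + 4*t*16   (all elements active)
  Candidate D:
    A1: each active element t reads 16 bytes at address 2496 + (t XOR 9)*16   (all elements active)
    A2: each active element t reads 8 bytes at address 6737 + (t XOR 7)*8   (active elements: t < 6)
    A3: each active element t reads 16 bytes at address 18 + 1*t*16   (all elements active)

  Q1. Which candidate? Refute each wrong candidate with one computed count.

A: A1 gives 14 transactions, not 10
B: A1 gives 2 transactions, not 10
D: A1 gives 4 transactions, not 10
C: all counts match (10,2,16)

Answer: C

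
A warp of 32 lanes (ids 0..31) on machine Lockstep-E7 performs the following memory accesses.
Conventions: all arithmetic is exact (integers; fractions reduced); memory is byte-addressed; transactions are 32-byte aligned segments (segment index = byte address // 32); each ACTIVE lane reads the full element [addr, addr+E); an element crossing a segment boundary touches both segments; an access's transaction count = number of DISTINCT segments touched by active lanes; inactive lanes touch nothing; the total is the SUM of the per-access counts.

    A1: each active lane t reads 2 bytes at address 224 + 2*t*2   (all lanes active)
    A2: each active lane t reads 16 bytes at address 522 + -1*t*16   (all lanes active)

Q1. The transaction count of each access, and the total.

A1: 4 transactions
A2: 17 transactions

Answer: 4,17; total 21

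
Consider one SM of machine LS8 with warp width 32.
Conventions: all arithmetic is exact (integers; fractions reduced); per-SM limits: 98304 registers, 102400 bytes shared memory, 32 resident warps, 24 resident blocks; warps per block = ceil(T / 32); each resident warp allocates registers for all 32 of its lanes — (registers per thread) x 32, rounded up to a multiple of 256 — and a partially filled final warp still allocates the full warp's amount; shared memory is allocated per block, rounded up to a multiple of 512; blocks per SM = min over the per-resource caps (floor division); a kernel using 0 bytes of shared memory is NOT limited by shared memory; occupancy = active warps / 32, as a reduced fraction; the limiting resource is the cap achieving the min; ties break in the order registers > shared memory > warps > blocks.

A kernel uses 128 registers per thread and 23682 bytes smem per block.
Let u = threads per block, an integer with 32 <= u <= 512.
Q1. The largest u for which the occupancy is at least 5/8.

Answer: u = 384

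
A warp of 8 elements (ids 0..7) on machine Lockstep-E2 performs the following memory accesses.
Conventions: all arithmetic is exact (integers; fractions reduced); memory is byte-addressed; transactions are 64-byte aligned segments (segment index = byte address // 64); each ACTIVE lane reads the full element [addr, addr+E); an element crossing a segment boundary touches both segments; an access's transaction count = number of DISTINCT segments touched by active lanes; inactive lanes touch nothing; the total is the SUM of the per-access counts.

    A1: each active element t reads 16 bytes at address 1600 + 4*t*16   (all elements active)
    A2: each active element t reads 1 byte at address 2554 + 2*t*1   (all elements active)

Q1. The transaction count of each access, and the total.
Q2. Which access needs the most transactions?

A1: 8 transactions
A2: 2 transactions

Answer: 8,2; total 10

Answer: A1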